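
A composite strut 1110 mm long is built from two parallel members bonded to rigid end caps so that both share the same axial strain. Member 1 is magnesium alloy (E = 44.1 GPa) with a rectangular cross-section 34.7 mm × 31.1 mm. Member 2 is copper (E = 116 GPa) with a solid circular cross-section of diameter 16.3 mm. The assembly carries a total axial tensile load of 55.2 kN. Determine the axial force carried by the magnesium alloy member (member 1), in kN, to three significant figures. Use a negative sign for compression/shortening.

36.6 kN

A_1 = 1079 mm².
A_2 = 208.7 mm².
Equal strain + equilibrium ⇒ each member carries load in proportion to AE: A₁E₁ = 47590000 N, A₂E₂ = 24210000 N, ΣAE = 71800000 N.
F₁ = P·A₁E₁/ΣAE = 55200·47590000/71800000 = 36590 N.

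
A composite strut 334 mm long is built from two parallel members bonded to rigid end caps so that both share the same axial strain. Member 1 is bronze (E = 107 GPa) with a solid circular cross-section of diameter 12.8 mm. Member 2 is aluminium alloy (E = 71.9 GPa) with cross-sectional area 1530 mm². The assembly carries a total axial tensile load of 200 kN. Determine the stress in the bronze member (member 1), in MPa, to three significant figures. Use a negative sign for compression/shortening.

173 MPa

A_1 = 128.7 mm².
Equal strain + equilibrium ⇒ each member carries load in proportion to AE: A₁E₁ = 13770000 N, A₂E₂ = 110000000 N, ΣAE = 123800000 N.
σ₁ = P·E₁/ΣAE = 200000·107000/123800000 = 172.9 MPa.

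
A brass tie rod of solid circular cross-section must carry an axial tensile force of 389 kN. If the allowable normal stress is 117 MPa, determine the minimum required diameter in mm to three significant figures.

65.1 mm

Required area A ≥ P/σ_allow = 389000/117 = 3325 mm².
For a solid circular section, d ≥ √(4A/π) = 65.06 mm.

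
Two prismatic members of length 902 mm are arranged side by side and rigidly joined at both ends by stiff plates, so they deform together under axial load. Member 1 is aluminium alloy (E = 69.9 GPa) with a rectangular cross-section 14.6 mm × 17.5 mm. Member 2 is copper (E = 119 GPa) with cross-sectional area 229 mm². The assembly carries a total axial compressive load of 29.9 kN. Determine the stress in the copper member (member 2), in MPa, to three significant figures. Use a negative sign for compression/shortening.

-78.9 MPa

A_1 = 255.5 mm².
Equal strain + equilibrium ⇒ each member carries load in proportion to AE: A₁E₁ = 17860000 N, A₂E₂ = 27250000 N, ΣAE = 45110000 N.
σ₂ = P·E₂/ΣAE = -29900·119000/45110000 = -78.88 MPa.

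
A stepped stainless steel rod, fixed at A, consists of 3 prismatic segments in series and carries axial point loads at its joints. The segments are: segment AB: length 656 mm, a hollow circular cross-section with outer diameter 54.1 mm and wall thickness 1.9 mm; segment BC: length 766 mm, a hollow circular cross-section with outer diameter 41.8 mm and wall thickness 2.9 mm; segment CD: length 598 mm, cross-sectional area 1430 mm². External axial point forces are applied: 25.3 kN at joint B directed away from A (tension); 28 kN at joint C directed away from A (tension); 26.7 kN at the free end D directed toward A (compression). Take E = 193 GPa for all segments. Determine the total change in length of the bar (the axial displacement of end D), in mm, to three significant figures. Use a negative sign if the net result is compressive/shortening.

Internal axial forces (sectioning from the free end, tension +): N_CD = -26.7 kN, N_BC = 1.3 kN, N_AB = 26.6 kN.
A_AB = 311.6 mm².
A_BC = 354.4 mm².
δ_AB = 26600·656/(311.6·193000) = 0.2902 mm
δ_BC = 1300·766/(354.4·193000) = 0.01456 mm
δ_CD = -26700·598/(1430·193000) = -0.05785 mm
δ = Σδ_i = 0.2469 mm.

0.247 mm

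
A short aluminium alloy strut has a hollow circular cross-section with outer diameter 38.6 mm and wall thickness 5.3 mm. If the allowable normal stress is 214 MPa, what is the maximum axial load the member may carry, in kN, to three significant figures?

119 kN

A = 554.5 mm².
P_max = σ_allow · A = 214 · 554.5 = 118700 N = 118.7 kN.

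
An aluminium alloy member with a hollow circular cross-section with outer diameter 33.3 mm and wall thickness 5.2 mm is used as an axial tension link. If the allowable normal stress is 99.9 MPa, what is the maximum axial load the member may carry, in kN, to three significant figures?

45.9 kN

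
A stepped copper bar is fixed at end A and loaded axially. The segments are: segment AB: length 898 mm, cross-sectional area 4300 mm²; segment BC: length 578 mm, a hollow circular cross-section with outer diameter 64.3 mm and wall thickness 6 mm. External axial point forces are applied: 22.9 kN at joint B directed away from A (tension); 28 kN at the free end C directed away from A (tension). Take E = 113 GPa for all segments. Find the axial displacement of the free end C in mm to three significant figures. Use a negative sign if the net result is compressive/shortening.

Internal axial forces (sectioning from the free end, tension +): N_BC = 28 kN, N_AB = 50.9 kN.
A_BC = 1099 mm².
δ_AB = 50900·898/(4300·113000) = 0.09407 mm
δ_BC = 28000·578/(1099·113000) = 0.1303 mm
δ = Σδ_i = 0.2244 mm.

0.224 mm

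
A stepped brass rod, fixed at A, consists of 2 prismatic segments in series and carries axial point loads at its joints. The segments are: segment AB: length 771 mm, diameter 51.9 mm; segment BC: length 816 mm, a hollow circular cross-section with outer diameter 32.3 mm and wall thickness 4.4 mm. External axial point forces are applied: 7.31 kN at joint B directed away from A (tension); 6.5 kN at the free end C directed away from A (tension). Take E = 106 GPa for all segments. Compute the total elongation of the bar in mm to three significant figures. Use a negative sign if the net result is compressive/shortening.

0.177 mm

Internal axial forces (sectioning from the free end, tension +): N_BC = 6.5 kN, N_AB = 13.81 kN.
A_AB = 2116 mm².
A_BC = 385.7 mm².
δ_AB = 13810·771/(2116·106000) = 0.04748 mm
δ_BC = 6500·816/(385.7·106000) = 0.1297 mm
δ = Σδ_i = 0.1772 mm.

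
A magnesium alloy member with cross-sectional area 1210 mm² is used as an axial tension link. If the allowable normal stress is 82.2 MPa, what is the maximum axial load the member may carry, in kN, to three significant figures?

99.5 kN

P_max = σ_allow · A = 82.2 · 1210 = 99460 N = 99.46 kN.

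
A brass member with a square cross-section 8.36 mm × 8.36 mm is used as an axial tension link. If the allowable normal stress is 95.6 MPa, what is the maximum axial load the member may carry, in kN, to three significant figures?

A = 69.89 mm².
P_max = σ_allow · A = 95.6 · 69.89 = 6681 N = 6.681 kN.

6.68 kN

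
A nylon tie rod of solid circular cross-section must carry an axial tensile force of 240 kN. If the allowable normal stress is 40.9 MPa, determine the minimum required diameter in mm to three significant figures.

86.4 mm

Required area A ≥ P/σ_allow = 240000/40.9 = 5868 mm².
For a solid circular section, d ≥ √(4A/π) = 86.44 mm.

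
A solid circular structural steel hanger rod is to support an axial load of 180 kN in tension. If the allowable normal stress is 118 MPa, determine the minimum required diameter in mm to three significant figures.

Required area A ≥ P/σ_allow = 180000/118 = 1525 mm².
For a solid circular section, d ≥ √(4A/π) = 44.07 mm.

44.1 mm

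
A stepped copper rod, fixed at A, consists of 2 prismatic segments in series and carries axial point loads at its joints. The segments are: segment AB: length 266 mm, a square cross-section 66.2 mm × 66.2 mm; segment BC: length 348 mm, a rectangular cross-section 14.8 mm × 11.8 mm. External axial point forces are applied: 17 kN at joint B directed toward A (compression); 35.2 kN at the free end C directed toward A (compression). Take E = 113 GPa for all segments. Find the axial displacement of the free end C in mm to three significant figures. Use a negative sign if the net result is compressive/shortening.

-0.649 mm

Internal axial forces (sectioning from the free end, tension +): N_BC = -35.2 kN, N_AB = -52.2 kN.
A_AB = 4382 mm².
A_BC = 174.6 mm².
δ_AB = -52200·266/(4382·113000) = -0.02804 mm
δ_BC = -35200·348/(174.6·113000) = -0.6207 mm
δ = Σδ_i = -0.6488 mm.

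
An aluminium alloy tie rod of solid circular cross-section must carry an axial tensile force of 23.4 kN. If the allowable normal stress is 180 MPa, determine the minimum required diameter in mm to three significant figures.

Required area A ≥ P/σ_allow = 23400/180 = 130 mm².
For a solid circular section, d ≥ √(4A/π) = 12.87 mm.

12.9 mm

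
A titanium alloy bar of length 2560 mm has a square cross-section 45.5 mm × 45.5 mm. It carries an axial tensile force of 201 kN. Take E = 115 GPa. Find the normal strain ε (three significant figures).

8.44e-04

A = 2070 mm².
σ = N/A = 97.09 MPa; ε = σ/E = 97.09/115000 = 8.443e-04.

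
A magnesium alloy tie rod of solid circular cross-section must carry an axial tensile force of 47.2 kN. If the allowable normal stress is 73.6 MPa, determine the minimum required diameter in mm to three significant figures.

28.6 mm

Required area A ≥ P/σ_allow = 47200/73.6 = 641.3 mm².
For a solid circular section, d ≥ √(4A/π) = 28.58 mm.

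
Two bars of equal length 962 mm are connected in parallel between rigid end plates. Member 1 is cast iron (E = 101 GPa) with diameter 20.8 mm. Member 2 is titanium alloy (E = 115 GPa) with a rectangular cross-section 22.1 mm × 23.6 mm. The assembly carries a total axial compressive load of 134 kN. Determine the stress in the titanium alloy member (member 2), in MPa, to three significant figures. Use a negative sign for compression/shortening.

-163 MPa

A_1 = 339.8 mm².
A_2 = 521.6 mm².
Equal strain + equilibrium ⇒ each member carries load in proportion to AE: A₁E₁ = 34320000 N, A₂E₂ = 59980000 N, ΣAE = 94300000 N.
σ₂ = P·E₂/ΣAE = -134000·115000/94300000 = -163.4 MPa.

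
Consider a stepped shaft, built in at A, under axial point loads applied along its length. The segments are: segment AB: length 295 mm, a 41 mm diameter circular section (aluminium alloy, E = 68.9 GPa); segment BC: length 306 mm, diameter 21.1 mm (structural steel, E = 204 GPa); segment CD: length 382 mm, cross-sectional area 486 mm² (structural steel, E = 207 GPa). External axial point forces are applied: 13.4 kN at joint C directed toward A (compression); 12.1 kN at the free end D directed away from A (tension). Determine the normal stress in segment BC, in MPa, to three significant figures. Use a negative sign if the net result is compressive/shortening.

-3.72 MPa

Internal axial forces (sectioning from the free end, tension +): N_CD = 12.1 kN, N_BC = -1.3 kN, N_AB = -1.3 kN.
A_BC = 349.7 mm².
σ_BC = N_BC/A_BC = -1300/349.7 = -3.718 MPa.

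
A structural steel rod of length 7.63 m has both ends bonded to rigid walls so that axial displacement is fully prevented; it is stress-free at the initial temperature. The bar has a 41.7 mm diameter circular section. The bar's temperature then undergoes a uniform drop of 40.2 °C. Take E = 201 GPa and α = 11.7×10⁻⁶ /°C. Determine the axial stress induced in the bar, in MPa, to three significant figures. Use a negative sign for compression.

Free thermal expansion αLΔT = 11.7e-6 · 7630 · -40.2 = -3.589 mm.
The walls impose strain ε = −(-3.589)/7630 = 4.7034e-04; σ = Eε = 201000 · 4.7034e-04 = 94.54 MPa.

94.5 MPa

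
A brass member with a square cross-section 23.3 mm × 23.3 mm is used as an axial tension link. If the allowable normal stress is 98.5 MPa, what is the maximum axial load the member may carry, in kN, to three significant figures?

53.5 kN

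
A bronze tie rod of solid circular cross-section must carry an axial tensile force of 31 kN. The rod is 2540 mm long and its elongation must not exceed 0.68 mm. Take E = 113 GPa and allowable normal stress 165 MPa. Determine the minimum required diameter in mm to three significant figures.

Required area A ≥ P/σ_allow = 31000/165 = 187.9 mm².
For a solid circular section, d ≥ √(4A/π) = 15.47 mm.
Elongation limit: A ≥ PL/(Eδ_allow) = 31000·2540/(113000·0.68) = 1025 mm² ⇒ d ≥ 36.12 mm.
The elongation limit governs.

36.1 mm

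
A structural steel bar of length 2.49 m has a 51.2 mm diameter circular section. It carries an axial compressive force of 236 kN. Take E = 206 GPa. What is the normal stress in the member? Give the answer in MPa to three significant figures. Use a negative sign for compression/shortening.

-115 MPa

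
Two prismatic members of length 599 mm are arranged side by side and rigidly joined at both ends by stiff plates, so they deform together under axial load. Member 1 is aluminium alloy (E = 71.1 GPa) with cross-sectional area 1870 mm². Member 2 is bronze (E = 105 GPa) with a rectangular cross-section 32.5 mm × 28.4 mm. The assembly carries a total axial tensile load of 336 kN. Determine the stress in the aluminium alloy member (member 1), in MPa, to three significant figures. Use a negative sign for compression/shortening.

A_2 = 923 mm².
Equal strain + equilibrium ⇒ each member carries load in proportion to AE: A₁E₁ = 133000000 N, A₂E₂ = 96920000 N, ΣAE = 229900000 N.
σ₁ = P·E₁/ΣAE = 336000·71100/229900000 = 103.9 MPa.

104 MPa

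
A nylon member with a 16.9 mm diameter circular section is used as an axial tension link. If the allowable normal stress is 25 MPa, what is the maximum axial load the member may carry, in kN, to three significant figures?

5.61 kN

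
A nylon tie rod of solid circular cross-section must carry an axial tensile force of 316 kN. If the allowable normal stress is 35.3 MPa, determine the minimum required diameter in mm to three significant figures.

Required area A ≥ P/σ_allow = 316000/35.3 = 8952 mm².
For a solid circular section, d ≥ √(4A/π) = 106.8 mm.

107 mm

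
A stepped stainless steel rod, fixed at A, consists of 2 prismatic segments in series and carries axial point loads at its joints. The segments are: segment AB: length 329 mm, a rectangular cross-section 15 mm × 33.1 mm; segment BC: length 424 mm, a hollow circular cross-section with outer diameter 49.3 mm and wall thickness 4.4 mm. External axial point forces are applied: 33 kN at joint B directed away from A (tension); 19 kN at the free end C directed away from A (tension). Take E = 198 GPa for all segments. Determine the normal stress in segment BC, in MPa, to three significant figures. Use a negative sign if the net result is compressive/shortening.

Internal axial forces (sectioning from the free end, tension +): N_BC = 19 kN, N_AB = 52 kN.
A_BC = 620.7 mm².
σ_BC = N_BC/A_BC = 19000/620.7 = 30.61 MPa.

30.6 MPa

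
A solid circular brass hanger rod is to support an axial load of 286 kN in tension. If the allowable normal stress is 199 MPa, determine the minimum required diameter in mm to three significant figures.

42.8 mm

Required area A ≥ P/σ_allow = 286000/199 = 1437 mm².
For a solid circular section, d ≥ √(4A/π) = 42.78 mm.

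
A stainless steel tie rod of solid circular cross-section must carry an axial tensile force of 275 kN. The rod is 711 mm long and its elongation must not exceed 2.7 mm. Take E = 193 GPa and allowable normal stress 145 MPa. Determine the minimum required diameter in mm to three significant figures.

49.1 mm

Required area A ≥ P/σ_allow = 275000/145 = 1897 mm².
For a solid circular section, d ≥ √(4A/π) = 49.14 mm.
Elongation limit: A ≥ PL/(Eδ_allow) = 275000·711/(193000·2.7) = 375.2 mm² ⇒ d ≥ 21.86 mm.
The stress limit governs.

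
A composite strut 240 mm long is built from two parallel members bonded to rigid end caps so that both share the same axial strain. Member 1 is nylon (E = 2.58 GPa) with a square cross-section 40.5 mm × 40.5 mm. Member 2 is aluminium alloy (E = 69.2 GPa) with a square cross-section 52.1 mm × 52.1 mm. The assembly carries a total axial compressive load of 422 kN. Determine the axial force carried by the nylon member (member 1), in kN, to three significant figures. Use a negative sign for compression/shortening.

-9.30 kN

A_1 = 1640 mm².
A_2 = 2714 mm².
Equal strain + equilibrium ⇒ each member carries load in proportion to AE: A₁E₁ = 4232000 N, A₂E₂ = 187800000 N, ΣAE = 192100000 N.
F₁ = P·A₁E₁/ΣAE = -422000·4232000/192100000 = -9298 N.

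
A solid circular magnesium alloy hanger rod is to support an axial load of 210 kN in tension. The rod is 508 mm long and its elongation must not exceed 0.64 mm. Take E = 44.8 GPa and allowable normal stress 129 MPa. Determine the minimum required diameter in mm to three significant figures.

68.8 mm

Required area A ≥ P/σ_allow = 210000/129 = 1628 mm².
For a solid circular section, d ≥ √(4A/π) = 45.53 mm.
Elongation limit: A ≥ PL/(Eδ_allow) = 210000·508/(44800·0.64) = 3721 mm² ⇒ d ≥ 68.83 mm.
The elongation limit governs.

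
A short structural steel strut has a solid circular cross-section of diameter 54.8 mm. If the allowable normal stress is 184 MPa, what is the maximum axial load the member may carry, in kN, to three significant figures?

A = 2359 mm².
P_max = σ_allow · A = 184 · 2359 = 434000 N = 434 kN.

434 kN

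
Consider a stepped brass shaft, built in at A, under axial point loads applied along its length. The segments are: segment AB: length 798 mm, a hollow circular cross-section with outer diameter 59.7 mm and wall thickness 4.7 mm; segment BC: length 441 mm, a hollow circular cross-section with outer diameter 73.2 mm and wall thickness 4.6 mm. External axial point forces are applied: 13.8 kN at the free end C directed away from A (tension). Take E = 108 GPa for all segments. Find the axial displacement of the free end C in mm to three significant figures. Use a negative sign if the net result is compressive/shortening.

0.182 mm

Internal axial forces (sectioning from the free end, tension +): N_BC = 13.8 kN, N_AB = 13.8 kN.
A_AB = 812.1 mm².
A_BC = 991.4 mm².
δ_AB = 13800·798/(812.1·108000) = 0.1256 mm
δ_BC = 13800·441/(991.4·108000) = 0.05684 mm
δ = Σδ_i = 0.1824 mm.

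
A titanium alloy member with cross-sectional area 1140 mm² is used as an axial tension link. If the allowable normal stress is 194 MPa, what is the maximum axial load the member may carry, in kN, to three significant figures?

221 kN

P_max = σ_allow · A = 194 · 1140 = 221200 N = 221.2 kN.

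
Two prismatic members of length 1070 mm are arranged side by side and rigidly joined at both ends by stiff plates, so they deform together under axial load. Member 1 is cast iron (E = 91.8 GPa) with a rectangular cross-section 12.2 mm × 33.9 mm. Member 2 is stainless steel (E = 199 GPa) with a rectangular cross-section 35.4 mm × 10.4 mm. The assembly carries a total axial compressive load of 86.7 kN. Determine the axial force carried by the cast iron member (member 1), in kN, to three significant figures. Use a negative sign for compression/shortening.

A_1 = 413.6 mm².
A_2 = 368.2 mm².
Equal strain + equilibrium ⇒ each member carries load in proportion to AE: A₁E₁ = 37970000 N, A₂E₂ = 73260000 N, ΣAE = 111200000 N.
F₁ = P·A₁E₁/ΣAE = -86700·37970000/111200000 = -29590 N.

-29.6 kN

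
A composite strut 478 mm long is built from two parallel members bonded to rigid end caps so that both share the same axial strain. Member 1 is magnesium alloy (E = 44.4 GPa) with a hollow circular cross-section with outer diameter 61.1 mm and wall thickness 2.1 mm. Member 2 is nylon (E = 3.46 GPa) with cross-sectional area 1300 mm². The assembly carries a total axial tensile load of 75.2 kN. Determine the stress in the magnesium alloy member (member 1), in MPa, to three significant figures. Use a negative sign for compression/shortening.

153 MPa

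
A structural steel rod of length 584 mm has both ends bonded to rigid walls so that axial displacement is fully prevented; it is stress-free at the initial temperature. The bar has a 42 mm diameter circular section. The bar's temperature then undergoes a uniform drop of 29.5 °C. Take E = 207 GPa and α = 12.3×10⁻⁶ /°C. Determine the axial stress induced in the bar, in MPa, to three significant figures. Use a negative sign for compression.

75.1 MPa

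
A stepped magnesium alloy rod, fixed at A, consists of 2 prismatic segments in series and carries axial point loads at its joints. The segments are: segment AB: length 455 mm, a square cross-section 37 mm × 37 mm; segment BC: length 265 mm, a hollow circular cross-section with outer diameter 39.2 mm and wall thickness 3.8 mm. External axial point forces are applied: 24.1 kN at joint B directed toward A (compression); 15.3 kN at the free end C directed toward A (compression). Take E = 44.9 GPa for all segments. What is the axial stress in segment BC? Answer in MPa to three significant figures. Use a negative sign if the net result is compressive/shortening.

-36.2 MPa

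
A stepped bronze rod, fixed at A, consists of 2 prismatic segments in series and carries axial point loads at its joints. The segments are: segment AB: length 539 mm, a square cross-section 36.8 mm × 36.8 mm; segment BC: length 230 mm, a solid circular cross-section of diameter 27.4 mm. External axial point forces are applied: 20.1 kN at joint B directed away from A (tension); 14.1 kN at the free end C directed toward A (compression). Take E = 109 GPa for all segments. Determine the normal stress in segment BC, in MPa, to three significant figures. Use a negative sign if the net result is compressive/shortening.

Internal axial forces (sectioning from the free end, tension +): N_BC = -14.1 kN, N_AB = 6 kN.
A_BC = 589.6 mm².
σ_BC = N_BC/A_BC = -14100/589.6 = -23.91 MPa.

-23.9 MPa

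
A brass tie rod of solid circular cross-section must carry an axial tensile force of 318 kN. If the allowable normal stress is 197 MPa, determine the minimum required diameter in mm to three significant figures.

Required area A ≥ P/σ_allow = 318000/197 = 1614 mm².
For a solid circular section, d ≥ √(4A/π) = 45.34 mm.

45.3 mm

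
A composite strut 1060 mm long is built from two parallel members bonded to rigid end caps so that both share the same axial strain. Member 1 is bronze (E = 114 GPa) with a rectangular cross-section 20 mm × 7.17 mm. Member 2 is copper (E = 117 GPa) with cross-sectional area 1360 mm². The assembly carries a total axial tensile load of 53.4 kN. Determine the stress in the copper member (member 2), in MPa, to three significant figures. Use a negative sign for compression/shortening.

35.6 MPa

A_1 = 143.4 mm².
Equal strain + equilibrium ⇒ each member carries load in proportion to AE: A₁E₁ = 16350000 N, A₂E₂ = 159100000 N, ΣAE = 175500000 N.
σ₂ = P·E₂/ΣAE = 53400·117000/175500000 = 35.61 MPa.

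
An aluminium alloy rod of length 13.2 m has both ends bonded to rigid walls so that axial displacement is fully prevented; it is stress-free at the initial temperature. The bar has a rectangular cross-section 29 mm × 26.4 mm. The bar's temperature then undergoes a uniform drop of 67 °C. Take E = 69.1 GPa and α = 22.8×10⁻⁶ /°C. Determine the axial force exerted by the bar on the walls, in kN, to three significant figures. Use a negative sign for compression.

80.8 kN

Free thermal expansion αLΔT = 22.8e-6 · 13200 · -67 = -20.16 mm.
The walls impose strain ε = −(-20.16)/13200 = 1.5276e-03; σ = Eε = 69100 · 1.5276e-03 = 105.6 MPa.
Wall reaction R = σ·A = 105.6·765.6 = 80810 N = 80.81 kN.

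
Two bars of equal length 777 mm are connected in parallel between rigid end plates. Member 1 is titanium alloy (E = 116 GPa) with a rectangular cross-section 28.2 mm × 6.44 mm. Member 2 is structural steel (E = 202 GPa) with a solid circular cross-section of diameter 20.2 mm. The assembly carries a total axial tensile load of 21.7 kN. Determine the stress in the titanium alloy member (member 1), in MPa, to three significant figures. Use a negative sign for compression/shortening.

29.3 MPa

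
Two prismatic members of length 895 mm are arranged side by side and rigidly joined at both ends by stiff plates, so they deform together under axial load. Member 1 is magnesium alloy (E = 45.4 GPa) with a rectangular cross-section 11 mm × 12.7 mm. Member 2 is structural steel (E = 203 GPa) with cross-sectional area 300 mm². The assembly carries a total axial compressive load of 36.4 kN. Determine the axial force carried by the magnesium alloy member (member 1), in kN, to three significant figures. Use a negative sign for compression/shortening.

-3.43 kN

A_1 = 139.7 mm².
Equal strain + equilibrium ⇒ each member carries load in proportion to AE: A₁E₁ = 6342000 N, A₂E₂ = 60900000 N, ΣAE = 67240000 N.
F₁ = P·A₁E₁/ΣAE = -36400·6342000/67240000 = -3433 N.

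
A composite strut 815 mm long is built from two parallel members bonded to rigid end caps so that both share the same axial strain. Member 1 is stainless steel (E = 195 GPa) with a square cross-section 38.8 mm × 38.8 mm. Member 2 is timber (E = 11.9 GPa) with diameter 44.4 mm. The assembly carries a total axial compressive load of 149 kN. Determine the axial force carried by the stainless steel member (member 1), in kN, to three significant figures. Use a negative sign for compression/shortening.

-140 kN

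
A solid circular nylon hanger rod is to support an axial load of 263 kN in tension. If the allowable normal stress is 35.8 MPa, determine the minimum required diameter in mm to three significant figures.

96.7 mm

Required area A ≥ P/σ_allow = 263000/35.8 = 7346 mm².
For a solid circular section, d ≥ √(4A/π) = 96.71 mm.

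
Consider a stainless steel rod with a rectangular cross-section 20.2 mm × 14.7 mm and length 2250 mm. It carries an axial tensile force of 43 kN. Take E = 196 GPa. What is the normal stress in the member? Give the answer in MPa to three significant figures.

A = 296.9 mm².
σ = N/A = 43000/296.9 = 144.8 MPa.

145 MPa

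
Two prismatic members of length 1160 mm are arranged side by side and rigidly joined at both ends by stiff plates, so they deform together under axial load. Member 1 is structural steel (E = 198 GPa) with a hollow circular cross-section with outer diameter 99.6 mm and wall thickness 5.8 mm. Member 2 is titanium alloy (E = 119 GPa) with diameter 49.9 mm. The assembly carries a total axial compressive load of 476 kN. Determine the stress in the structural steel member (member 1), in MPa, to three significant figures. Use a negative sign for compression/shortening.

-165 MPa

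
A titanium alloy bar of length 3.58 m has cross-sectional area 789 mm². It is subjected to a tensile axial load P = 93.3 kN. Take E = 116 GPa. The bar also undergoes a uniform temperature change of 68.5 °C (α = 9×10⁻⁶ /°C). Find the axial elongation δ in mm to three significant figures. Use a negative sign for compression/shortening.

5.86 mm

δ_mech = NL/(AE) = 93300·3580/(789·116000) = 3.649 mm.
δ_thermal = αLΔT = 9e-6·3580·68.5 = 2.207 mm.
δ = δ_mech + δ_thermal = 5.857 mm.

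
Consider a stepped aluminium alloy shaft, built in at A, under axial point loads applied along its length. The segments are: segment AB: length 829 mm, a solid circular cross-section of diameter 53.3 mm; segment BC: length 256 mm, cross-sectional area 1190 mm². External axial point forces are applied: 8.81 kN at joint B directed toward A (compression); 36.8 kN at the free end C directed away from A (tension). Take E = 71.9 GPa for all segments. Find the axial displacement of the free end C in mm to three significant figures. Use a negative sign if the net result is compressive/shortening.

Internal axial forces (sectioning from the free end, tension +): N_BC = 36.8 kN, N_AB = 27.99 kN.
A_AB = 2231 mm².
δ_AB = 27990·829/(2231·71900) = 0.1446 mm
δ_BC = 36800·256/(1190·71900) = 0.1101 mm
δ = Σδ_i = 0.2547 mm.

0.255 mm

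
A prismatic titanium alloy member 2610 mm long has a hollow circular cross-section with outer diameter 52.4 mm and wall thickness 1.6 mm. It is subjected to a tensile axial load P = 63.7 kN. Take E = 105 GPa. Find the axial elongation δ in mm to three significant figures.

A = 255.3 mm².
δ_mech = NL/(AE) = 63700·2610/(255.3·105000) = 6.201 mm.

6.20 mm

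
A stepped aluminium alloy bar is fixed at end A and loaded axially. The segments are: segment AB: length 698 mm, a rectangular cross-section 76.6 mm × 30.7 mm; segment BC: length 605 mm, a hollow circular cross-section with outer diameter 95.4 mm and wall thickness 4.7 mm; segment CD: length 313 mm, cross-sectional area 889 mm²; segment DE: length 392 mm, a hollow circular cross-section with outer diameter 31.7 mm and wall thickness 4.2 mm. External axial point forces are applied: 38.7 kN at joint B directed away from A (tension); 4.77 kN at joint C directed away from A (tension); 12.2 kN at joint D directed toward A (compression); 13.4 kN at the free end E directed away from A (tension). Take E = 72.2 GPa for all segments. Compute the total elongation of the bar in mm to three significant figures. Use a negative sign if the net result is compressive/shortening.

Internal axial forces (sectioning from the free end, tension +): N_DE = 13.4 kN, N_CD = 1.2 kN, N_BC = 5.97 kN, N_AB = 44.67 kN.
A_AB = 2352 mm².
A_BC = 1339 mm².
A_DE = 362.9 mm².
δ_AB = 44670·698/(2352·72200) = 0.1836 mm
δ_BC = 5970·605/(1339·72200) = 0.03735 mm
δ_CD = 1200·313/(889·72200) = 0.005852 mm
δ_DE = 13400·392/(362.9·72200) = 0.2005 mm
δ = Σδ_i = 0.4273 mm.

0.427 mm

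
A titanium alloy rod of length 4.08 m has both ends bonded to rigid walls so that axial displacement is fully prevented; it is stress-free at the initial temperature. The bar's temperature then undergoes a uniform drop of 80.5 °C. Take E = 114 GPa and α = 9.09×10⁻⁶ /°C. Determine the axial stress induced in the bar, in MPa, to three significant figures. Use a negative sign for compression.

83.4 MPa

Free thermal expansion αLΔT = 9.09e-6 · 4080 · -80.5 = -2.986 mm.
The walls impose strain ε = −(-2.986)/4080 = 7.3174e-04; σ = Eε = 114000 · 7.3174e-04 = 83.42 MPa.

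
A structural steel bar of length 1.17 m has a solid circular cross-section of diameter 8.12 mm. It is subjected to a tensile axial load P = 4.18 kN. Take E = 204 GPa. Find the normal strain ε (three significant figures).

A = 51.78 mm².
σ = N/A = 80.72 MPa; ε = σ/E = 80.72/204000 = 3.957e-04.

3.96e-04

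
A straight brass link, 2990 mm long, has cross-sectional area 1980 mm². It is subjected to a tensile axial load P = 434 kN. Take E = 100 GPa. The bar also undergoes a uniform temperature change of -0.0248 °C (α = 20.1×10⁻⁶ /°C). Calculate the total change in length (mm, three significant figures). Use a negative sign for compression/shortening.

6.55 mm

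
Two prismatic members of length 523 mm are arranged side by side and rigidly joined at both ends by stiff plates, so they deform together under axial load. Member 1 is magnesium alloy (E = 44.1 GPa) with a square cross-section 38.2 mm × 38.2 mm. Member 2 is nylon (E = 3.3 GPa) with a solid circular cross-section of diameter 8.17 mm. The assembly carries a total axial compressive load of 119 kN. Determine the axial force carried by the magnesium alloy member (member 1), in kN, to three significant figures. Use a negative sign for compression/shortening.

-119 kN

A_1 = 1459 mm².
A_2 = 52.42 mm².
Equal strain + equilibrium ⇒ each member carries load in proportion to AE: A₁E₁ = 64350000 N, A₂E₂ = 173000 N, ΣAE = 64530000 N.
F₁ = P·A₁E₁/ΣAE = -119000·64350000/64530000 = -118700 N.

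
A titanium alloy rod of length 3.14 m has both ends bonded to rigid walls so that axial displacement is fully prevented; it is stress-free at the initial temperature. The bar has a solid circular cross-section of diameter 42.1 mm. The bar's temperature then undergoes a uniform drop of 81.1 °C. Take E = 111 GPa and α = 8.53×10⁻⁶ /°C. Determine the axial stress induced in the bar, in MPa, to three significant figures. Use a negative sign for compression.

76.8 MPa

Free thermal expansion αLΔT = 8.53e-6 · 3140 · -81.1 = -2.172 mm.
The walls impose strain ε = −(-2.172)/3140 = 6.9178e-04; σ = Eε = 111000 · 6.9178e-04 = 76.79 MPa.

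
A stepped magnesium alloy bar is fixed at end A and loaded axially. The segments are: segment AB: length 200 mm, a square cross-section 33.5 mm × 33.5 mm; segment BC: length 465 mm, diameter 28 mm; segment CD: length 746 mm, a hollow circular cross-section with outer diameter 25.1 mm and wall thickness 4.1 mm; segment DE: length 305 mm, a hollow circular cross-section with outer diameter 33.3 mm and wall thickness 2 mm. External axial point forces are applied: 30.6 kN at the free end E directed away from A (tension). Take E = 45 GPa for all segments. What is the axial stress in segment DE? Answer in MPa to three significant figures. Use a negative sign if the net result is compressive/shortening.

Internal axial forces (sectioning from the free end, tension +): N_DE = 30.6 kN, N_CD = 30.6 kN, N_BC = 30.6 kN, N_AB = 30.6 kN.
A_DE = 196.7 mm².
σ_DE = N_DE/A_DE = 30600/196.7 = 155.6 MPa.

156 MPa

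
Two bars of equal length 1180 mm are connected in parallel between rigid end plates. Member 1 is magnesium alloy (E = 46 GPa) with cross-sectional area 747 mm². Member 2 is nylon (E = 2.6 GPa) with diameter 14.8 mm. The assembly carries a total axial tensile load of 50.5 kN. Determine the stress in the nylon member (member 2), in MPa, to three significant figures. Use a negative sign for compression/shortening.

3.77 MPa

A_2 = 172 mm².
Equal strain + equilibrium ⇒ each member carries load in proportion to AE: A₁E₁ = 34360000 N, A₂E₂ = 447300 N, ΣAE = 34810000 N.
σ₂ = P·E₂/ΣAE = 50500·2600/34810000 = 3.772 MPa.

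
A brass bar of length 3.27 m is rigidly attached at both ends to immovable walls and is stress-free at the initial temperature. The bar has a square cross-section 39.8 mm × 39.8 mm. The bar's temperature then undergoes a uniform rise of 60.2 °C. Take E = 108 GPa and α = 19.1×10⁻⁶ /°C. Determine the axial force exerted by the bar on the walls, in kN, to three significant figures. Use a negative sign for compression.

-197 kN

Free thermal expansion αLΔT = 19.1e-6 · 3270 · 60.2 = 3.76 mm.
The walls impose strain ε = −(3.76)/3270 = -1.1498e-03; σ = Eε = 108000 · -1.1498e-03 = -124.2 MPa.
Wall reaction R = σ·A = -124.2·1584 = -196700 N = -196.7 kN.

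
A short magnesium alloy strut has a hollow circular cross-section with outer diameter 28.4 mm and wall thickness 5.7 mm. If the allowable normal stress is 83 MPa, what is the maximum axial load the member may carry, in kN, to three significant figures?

A = 406.5 mm².
P_max = σ_allow · A = 83 · 406.5 = 33740 N = 33.74 kN.

33.7 kN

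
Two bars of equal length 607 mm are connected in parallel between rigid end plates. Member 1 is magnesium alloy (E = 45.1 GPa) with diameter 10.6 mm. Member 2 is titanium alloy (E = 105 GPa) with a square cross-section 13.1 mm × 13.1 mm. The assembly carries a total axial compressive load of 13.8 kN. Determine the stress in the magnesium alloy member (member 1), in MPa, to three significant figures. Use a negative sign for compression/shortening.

-28.3 MPa

A_1 = 88.25 mm².
A_2 = 171.6 mm².
Equal strain + equilibrium ⇒ each member carries load in proportion to AE: A₁E₁ = 3980000 N, A₂E₂ = 18020000 N, ΣAE = 22000000 N.
σ₁ = P·E₁/ΣAE = -13800·45100/22000000 = -28.29 MPa.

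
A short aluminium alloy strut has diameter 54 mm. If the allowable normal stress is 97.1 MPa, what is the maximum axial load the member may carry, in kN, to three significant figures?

222 kN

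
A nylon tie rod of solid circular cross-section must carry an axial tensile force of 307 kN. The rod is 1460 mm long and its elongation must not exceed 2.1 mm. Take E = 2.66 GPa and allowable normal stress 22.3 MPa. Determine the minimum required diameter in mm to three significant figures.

320 mm

Required area A ≥ P/σ_allow = 307000/22.3 = 13770 mm².
For a solid circular section, d ≥ √(4A/π) = 132.4 mm.
Elongation limit: A ≥ PL/(Eδ_allow) = 307000·1460/(2660·2.1) = 80240 mm² ⇒ d ≥ 319.6 mm.
The elongation limit governs.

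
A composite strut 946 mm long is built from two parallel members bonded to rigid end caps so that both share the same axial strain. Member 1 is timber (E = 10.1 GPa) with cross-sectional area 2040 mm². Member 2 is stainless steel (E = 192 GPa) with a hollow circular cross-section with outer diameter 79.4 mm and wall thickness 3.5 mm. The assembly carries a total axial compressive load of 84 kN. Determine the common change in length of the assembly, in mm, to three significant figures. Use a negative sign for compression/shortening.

A_2 = 834.6 mm².
Equal strain + equilibrium ⇒ each member carries load in proportion to AE: A₁E₁ = 20600000 N, A₂E₂ = 160200000 N, ΣAE = 180800000 N.
δ = PL/ΣAE = -84000·946/180800000 = -0.4394 mm.

-0.439 mm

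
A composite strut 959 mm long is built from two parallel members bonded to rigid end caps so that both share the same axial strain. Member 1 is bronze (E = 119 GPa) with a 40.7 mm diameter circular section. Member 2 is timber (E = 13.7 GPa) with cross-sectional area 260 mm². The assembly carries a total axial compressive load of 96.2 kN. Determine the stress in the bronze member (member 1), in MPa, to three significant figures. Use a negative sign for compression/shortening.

A_1 = 1301 mm².
Equal strain + equilibrium ⇒ each member carries load in proportion to AE: A₁E₁ = 154800000 N, A₂E₂ = 3562000 N, ΣAE = 158400000 N.
σ₁ = P·E₁/ΣAE = -96200·119000/158400000 = -72.28 MPa.

-72.3 MPa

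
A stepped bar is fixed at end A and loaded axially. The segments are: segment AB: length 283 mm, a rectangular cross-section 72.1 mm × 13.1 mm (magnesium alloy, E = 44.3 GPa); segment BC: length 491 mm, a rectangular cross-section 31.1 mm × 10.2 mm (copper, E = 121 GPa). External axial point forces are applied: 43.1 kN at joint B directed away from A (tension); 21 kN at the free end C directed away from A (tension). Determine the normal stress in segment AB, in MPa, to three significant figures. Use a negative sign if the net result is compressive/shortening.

67.9 MPa

Internal axial forces (sectioning from the free end, tension +): N_BC = 21 kN, N_AB = 64.1 kN.
A_AB = 944.5 mm².
σ_AB = N_AB/A_AB = 64100/944.5 = 67.87 MPa.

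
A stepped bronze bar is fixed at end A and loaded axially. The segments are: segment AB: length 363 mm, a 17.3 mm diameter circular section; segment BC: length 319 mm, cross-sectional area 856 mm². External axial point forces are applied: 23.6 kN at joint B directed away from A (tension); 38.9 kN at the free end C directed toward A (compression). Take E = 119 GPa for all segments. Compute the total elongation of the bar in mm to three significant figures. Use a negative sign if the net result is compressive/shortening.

Internal axial forces (sectioning from the free end, tension +): N_BC = -38.9 kN, N_AB = -15.3 kN.
A_AB = 235.1 mm².
δ_AB = -15300·363/(235.1·119000) = -0.1985 mm
δ_BC = -38900·319/(856·119000) = -0.1218 mm
δ = Σδ_i = -0.3204 mm.

-0.320 mm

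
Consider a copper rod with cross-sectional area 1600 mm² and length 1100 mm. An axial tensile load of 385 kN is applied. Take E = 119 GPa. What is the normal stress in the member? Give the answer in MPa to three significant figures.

241 MPa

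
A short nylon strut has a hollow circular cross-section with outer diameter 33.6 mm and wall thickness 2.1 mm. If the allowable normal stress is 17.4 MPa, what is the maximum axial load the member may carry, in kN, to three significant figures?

3.62 kN

A = 207.8 mm².
P_max = σ_allow · A = 17.4 · 207.8 = 3616 N = 3.616 kN.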